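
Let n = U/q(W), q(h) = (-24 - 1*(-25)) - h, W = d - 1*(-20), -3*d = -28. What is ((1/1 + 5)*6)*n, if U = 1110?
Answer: -23976/17 ≈ -1410.4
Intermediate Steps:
d = 28/3 (d = -⅓*(-28) = 28/3 ≈ 9.3333)
W = 88/3 (W = 28/3 - 1*(-20) = 28/3 + 20 = 88/3 ≈ 29.333)
q(h) = 1 - h (q(h) = (-24 + 25) - h = 1 - h)
n = -666/17 (n = 1110/(1 - 1*88/3) = 1110/(1 - 88/3) = 1110/(-85/3) = 1110*(-3/85) = -666/17 ≈ -39.176)
((1/1 + 5)*6)*n = ((1/1 + 5)*6)*(-666/17) = ((1 + 5)*6)*(-666/17) = (6*6)*(-666/17) = 36*(-666/17) = -23976/17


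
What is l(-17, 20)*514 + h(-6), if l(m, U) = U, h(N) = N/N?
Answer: 10281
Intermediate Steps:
h(N) = 1
l(-17, 20)*514 + h(-6) = 20*514 + 1 = 10280 + 1 = 10281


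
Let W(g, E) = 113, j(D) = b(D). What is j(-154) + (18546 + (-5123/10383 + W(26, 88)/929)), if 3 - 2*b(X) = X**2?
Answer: 129044079877/19291614 ≈ 6689.1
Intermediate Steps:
b(X) = 3/2 - X**2/2
j(D) = 3/2 - D**2/2
j(-154) + (18546 + (-5123/10383 + W(26, 88)/929)) = (3/2 - 1/2*(-154)**2) + (18546 + (-5123/10383 + 113/929)) = (3/2 - 1/2*23716) + (18546 + (-5123*1/10383 + 113*(1/929))) = (3/2 - 11858) + (18546 + (-5123/10383 + 113/929)) = -23713/2 + (18546 - 3585988/9645807) = -23713/2 + 178887550634/9645807 = 129044079877/19291614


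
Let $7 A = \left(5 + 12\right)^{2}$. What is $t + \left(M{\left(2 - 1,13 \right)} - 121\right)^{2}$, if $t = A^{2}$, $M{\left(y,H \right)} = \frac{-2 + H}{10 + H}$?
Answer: $\frac{420697825}{25921} \approx 16230.0$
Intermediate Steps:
$M{\left(y,H \right)} = \frac{-2 + H}{10 + H}$
$A = \frac{289}{7}$ ($A = \frac{\left(5 + 12\right)^{2}}{7} = \frac{17^{2}}{7} = \frac{1}{7} \cdot 289 = \frac{289}{7} \approx 41.286$)
$t = \frac{83521}{49}$ ($t = \left(\frac{289}{7}\right)^{2} = \frac{83521}{49} \approx 1704.5$)
$t + \left(M{\left(2 - 1,13 \right)} - 121\right)^{2} = \frac{83521}{49} + \left(\frac{-2 + 13}{10 + 13} - 121\right)^{2} = \frac{83521}{49} + \left(\frac{1}{23} \cdot 11 - 121\right)^{2} = \frac{83521}{49} + \left(\frac{11}{23} - 121\right)^{2} = \frac{83521}{49} + \left(- \frac{2772}{23}\right)^{2} = \frac{83521}{49} + \frac{7683984}{529} = \frac{420697825}{25921}$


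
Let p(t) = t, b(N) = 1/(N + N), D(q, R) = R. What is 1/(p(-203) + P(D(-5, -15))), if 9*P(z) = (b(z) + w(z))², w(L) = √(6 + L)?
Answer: -13384431900/2730422487601 + 1458000*I/2730422487601 ≈ -0.004902 + 5.3398e-7*I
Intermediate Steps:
b(N) = 1/(2*N)
P(z) = (√(6 + z) + 1/(2*z))²/9 (P(z) = (1/(2*z) + √(6 + z))²/9 = (√(6 + z) + 1/(2*z))²/9)
1/(p(-203) + P(D(-5, -15))) = 1/(-203 + (1/36)*(1 + 2*(-15)*√(6 - 15))²/(-15)²) = 1/(-203 + (1/36)*(1/225)*(1 + 2*(-15)*√(-9))²) = 1/(-203 + (1/36)*(1/225)*(1 + 2*(-15)*(3*I))²) = 1/(-203 + (1/36)*(1/225)*(1 - 90*I)²) = 1/(-203 + (1 - 90*I)²/8100)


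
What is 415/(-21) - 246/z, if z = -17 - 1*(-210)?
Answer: -85261/4053 ≈ -21.036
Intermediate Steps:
z = 193 (z = -17 + 210 = 193)
415/(-21) - 246/z = 415/(-21) - 246/193 = 415*(-1/21) - 246*1/193 = -415/21 - 246/193 = -85261/4053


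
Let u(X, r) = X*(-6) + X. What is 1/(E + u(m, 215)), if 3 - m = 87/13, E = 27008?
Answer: 13/351344 ≈ 3.7001e-5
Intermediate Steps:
m = -48/13 (m = 3 - 87/13 = -48/13 ≈ -3.6923)
u(X, r) = -5*X (u(X, r) = -6*X + X = -5*X)
1/(E + u(m, 215)) = 1/(27008 - 5*(-48/13)) = 1/(27008 + 240/13) = 1/(351344/13) = 13/351344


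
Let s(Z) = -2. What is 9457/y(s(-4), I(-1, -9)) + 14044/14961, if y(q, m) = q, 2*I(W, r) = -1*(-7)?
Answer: -141458089/29922 ≈ -4727.6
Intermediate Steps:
I(W, r) = 7/2 (I(W, r) = (-1*(-7))/2 = (1/2)*7 = 7/2)
9457/y(s(-4), I(-1, -9)) + 14044/14961 = 9457/(-2) + 14044/14961 = 9457*(-1/2) + 14044*(1/14961) = -9457/2 + 14044/14961 = -141458089/29922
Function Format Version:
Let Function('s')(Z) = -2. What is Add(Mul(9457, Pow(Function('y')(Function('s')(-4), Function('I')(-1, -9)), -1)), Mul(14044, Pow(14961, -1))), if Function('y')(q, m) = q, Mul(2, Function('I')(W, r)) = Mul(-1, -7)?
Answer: Rational(-141458089, 29922) ≈ -4727.6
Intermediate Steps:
Function('I')(W, r) = Rational(7, 2) (Function('I')(W, r) = Mul(Rational(1, 2), Mul(-1, -7)) = Mul(Rational(1, 2), 7) = Rational(7, 2))
Add(Mul(9457, Pow(Function('y')(Function('s')(-4), Function('I')(-1, -9)), -1)), Mul(14044, Pow(14961, -1))) = Add(Mul(9457, Pow(-2, -1)), Mul(14044, Pow(14961, -1))) = Add(Mul(9457, Rational(-1, 2)), Mul(14044, Rational(1, 14961))) = Add(Rational(-9457, 2), Rational(14044, 14961)) = Rational(-141458089, 29922)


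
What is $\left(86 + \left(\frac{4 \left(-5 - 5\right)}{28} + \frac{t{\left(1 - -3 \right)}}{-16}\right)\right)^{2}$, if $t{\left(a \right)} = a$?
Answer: $\frac{5574321}{784} \approx 7110.1$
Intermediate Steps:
$\left(86 + \left(\frac{4 \left(-5 - 5\right)}{28} + \frac{t{\left(1 - -3 \right)}}{-16}\right)\right)^{2} = \left(86 + \left(\frac{4 \left(-5 - 5\right)}{28} + \frac{1 - -3}{-16}\right)\right)^{2} = \left(86 + \left(4 \left(-10\right) \frac{1}{28} + \left(1 + 3\right) \left(- \frac{1}{16}\right)\right)\right)^{2} = \left(86 + \left(\left(-40\right) \frac{1}{28} + 4 \left(- \frac{1}{16}\right)\right)\right)^{2} = \left(86 - \frac{47}{28}\right)^{2} = \left(\frac{2361}{28}\right)^{2} = \frac{5574321}{784}$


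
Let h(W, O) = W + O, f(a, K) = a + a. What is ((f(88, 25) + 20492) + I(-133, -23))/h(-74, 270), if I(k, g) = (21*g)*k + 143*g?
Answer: 40809/98 ≈ 416.42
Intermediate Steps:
I(k, g) = 143*g + 21*g*k (I(k, g) = 21*g*k + 143*g = 143*g + 21*g*k)
f(a, K) = 2*a
h(W, O) = O + W
((f(88, 25) + 20492) + I(-133, -23))/h(-74, 270) = ((2*88 + 20492) - 23*(143 + 21*(-133)))/(270 - 74) = ((176 + 20492) - 23*(143 - 2793))/196 = (20668 - 23*(-2650))*(1/196) = (20668 + 60950)*(1/196) = 81618*(1/196) = 40809/98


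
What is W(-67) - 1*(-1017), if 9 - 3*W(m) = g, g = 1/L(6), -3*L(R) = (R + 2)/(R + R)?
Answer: 2043/2 ≈ 1021.5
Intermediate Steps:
L(R) = -(2 + R)/(6*R) (L(R) = -(R + 2)/(3*(R + R)) = -(2 + R)/(3*(2*R)) = -(2 + R)*1/(2*R)/3 = -(2 + R)/(6*R))
g = -9/2 (g = 1/((1/6)*(-2 - 1*6)/6) = 1/((1/6)*(1/6)*(-2 - 6)) = 1/((1/6)*(1/6)*(-8)) = 1/(-2/9) = -9/2 ≈ -4.5000)
W(m) = 9/2 (W(m) = 3 - 1/3*(-9/2) = 3 + 3/2 = 9/2)
W(-67) - 1*(-1017) = 9/2 - 1*(-1017) = 9/2 + 1017 = 2043/2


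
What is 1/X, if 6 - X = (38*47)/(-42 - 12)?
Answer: 27/1055 ≈ 0.025592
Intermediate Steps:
X = 1055/27 (X = 6 - 38*47/(-42 - 12) = 6 - 1786/(-54) = 6 - 1786*(-1)/54 = 6 - 1*(-893/27) = 6 + 893/27 = 1055/27 ≈ 39.074)
1/X = 1/(1055/27) = 27/1055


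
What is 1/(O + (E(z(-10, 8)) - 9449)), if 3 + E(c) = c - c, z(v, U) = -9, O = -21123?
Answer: -1/30575 ≈ -3.2706e-5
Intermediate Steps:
E(c) = -3 (E(c) = -3 + (c - c) = -3 + 0 = -3)
1/(O + (E(z(-10, 8)) - 9449)) = 1/(-21123 + (-3 - 9449)) = 1/(-21123 - 9452) = 1/(-30575) = -1/30575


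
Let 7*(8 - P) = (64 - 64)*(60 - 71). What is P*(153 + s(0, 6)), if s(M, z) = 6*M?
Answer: 1224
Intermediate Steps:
P = 8 (P = 8 - (64 - 64)*(60 - 71)/7 = 8 - 0*(-11) = 8 - ⅐*0 = 8 + 0 = 8)
P*(153 + s(0, 6)) = 8*(153 + 6*0) = 8*(153 + 0) = 8*153 = 1224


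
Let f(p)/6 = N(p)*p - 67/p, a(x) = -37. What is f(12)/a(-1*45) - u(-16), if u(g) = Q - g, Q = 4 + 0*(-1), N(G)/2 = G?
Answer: -4869/74 ≈ -65.797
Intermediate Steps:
N(G) = 2*G
Q = 4 (Q = 4 + 0 = 4)
u(g) = 4 - g
f(p) = -402/p + 12*p² (f(p) = 6*((2*p)*p - 67/p) = 6*(2*p² - 67/p) = 6*(-67/p + 2*p²) = -402/p + 12*p²)
f(12)/a(-1*45) - u(-16) = (6*(-67 + 2*12³)/12)/(-37) - (4 - 1*(-16)) = (6*(1/12)*(-67 + 2*1728))*(-1/37) - (4 + 16) = (6*(1/12)*(-67 + 3456))*(-1/37) - 1*20 = (6*(1/12)*3389)*(-1/37) - 20 = (3389/2)*(-1/37) - 20 = -3389/74 - 20 = -4869/74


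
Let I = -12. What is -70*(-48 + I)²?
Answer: -252000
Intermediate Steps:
-70*(-48 + I)² = -70*(-48 - 12)² = -70*(-60)² = -70*3600 = -252000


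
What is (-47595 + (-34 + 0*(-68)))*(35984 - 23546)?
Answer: -592409502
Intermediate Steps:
(-47595 + (-34 + 0*(-68)))*(35984 - 23546) = (-47595 + (-34 + 0))*12438 = (-47595 - 34)*12438 = -47629*12438 = -592409502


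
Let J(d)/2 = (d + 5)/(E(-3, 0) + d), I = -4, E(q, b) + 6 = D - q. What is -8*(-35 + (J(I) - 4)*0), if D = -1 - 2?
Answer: 280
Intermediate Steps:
D = -3
E(q, b) = -9 - q (E(q, b) = -6 + (-3 - q) = -9 - q)
J(d) = 2*(5 + d)/(-6 + d) (J(d) = 2*((d + 5)/((-9 - 1*(-3)) + d)) = 2*((5 + d)/((-9 + 3) + d)) = 2*((5 + d)/(-6 + d)) = 2*(5 + d)/(-6 + d))
-8*(-35 + (J(I) - 4)*0) = -8*(-35 + (2*(5 - 4)/(-6 - 4) - 4)*0) = -8*(-35 + (2*1/(-10) - 4)*0) = -8*(-35 + (2*(-1/10)*1 - 4)*0) = -8*(-35 + (-1/5 - 4)*0) = -8*(-35 - 21/5*0) = -8*(-35 + 0) = -8*(-35) = 280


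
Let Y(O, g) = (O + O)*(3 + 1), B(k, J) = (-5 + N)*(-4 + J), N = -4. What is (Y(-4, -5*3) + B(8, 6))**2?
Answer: 2500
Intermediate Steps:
B(k, J) = 36 - 9*J (B(k, J) = (-5 - 4)*(-4 + J) = -9*(-4 + J) = 36 - 9*J)
Y(O, g) = 8*O (Y(O, g) = (2*O)*4 = 8*O)
(Y(-4, -5*3) + B(8, 6))**2 = (8*(-4) + (36 - 9*6))**2 = (-32 + (36 - 54))**2 = (-32 - 18)**2 = (-50)**2 = 2500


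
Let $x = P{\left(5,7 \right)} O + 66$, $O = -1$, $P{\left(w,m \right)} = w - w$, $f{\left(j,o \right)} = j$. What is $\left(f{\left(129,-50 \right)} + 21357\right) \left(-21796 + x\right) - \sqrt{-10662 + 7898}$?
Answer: $-466890780 - 2 i \sqrt{691} \approx -4.6689 \cdot 10^{8} - 52.574 i$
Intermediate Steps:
$P{\left(w,m \right)} = 0$
$x = 66$ ($x = 0 \left(-1\right) + 66 = 0 + 66 = 66$)
$\left(f{\left(129,-50 \right)} + 21357\right) \left(-21796 + x\right) - \sqrt{-10662 + 7898} = \left(129 + 21357\right) \left(-21796 + 66\right) - \sqrt{-10662 + 7898} = 21486 \left(-21730\right) - \sqrt{-2764} = -466890780 - 2 i \sqrt{691}$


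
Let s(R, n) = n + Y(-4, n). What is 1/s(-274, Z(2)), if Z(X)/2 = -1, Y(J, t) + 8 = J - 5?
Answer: -1/19 ≈ -0.052632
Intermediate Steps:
Y(J, t) = -13 + J (Y(J, t) = -8 + (J - 5) = -8 + (-5 + J) = -13 + J)
Z(X) = -2 (Z(X) = 2*(-1) = -2)
s(R, n) = -17 + n (s(R, n) = n + (-13 - 4) = n - 17 = -17 + n)
1/s(-274, Z(2)) = 1/(-17 - 2) = 1/(-19) = -1/19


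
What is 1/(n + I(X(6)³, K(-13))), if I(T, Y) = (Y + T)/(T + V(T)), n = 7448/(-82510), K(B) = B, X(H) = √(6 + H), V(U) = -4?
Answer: 2589489384460/2162141487047 + 367626605400*√3/2162141487047 ≈ 1.4921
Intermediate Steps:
n = -3724/41255 (n = 7448*(-1/82510) = -3724/41255 ≈ -0.090268)
I(T, Y) = (T + Y)/(-4 + T) (I(T, Y) = (Y + T)/(T - 4) = (T + Y)/(-4 + T))
1/(n + I(X(6)³, K(-13))) = 1/(-3724/41255 + ((√(6 + 6))³ - 13)/(-4 + (√(6 + 6))³)) = 1/(-3724/41255 + ((√12)³ - 13)/(-4 + (√12)³)) = 1/(-3724/41255 + ((2*√3)³ - 13)/(-4 + (2*√3)³)) = 1/(-3724/41255 + (24*√3 - 13)/(-4 + 24*√3)) = 1/(-3724/41255 + (-13 + 24*√3)/(-4 + 24*√3))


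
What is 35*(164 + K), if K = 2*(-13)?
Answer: 4830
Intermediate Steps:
K = -26
35*(164 + K) = 35*(164 - 26) = 35*138 = 4830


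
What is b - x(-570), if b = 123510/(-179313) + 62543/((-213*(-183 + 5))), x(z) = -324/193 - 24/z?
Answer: 107924357317007/41550001319490 ≈ 2.5975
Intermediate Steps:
x(z) = -324/193 - 24/z (x(z) = -324*1/193 - 24/z = -324/193 - 24/z)
b = 2177338273/2266157694 (b = 123510*(-1/179313) + 62543/((-213*(-178))) = -41170/59771 + 62543/37914 = 2177338273/2266157694 ≈ 0.96081)
b - x(-570) = 2177338273/2266157694 - (-324/193 - 24/(-570)) = 2177338273/2266157694 - (-324/193 - 24*(-1/570)) = 2177338273/2266157694 - (-324/193 + 4/95) = 2177338273/2266157694 - 1*(-30008/18335) = 2177338273/2266157694 + 30008/18335 = 107924357317007/41550001319490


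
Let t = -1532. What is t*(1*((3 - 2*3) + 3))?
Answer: 0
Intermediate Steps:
t*(1*((3 - 2*3) + 3)) = -1532*((3 - 2*3) + 3) = -1532*((3 - 6) + 3) = -1532*(-3 + 3) = -1532*0 = 0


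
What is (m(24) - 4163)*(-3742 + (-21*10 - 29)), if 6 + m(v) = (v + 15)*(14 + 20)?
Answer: 11317983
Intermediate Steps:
m(v) = 504 + 34*v (m(v) = -6 + (v + 15)*(14 + 20) = -6 + (15 + v)*34 = -6 + (510 + 34*v) = 504 + 34*v)
(m(24) - 4163)*(-3742 + (-21*10 - 29)) = ((504 + 34*24) - 4163)*(-3742 + (-21*10 - 29)) = ((504 + 816) - 4163)*(-3742 + (-210 - 29)) = (1320 - 4163)*(-3742 - 239) = -2843*(-3981) = 11317983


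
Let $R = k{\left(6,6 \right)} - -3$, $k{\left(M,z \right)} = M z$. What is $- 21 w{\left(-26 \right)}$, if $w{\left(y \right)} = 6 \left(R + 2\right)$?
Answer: $-5166$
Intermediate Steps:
$R = 39$ ($R = 6 \cdot 6 - -3 = 36 + 3 = 39$)
$w{\left(y \right)} = 246$ ($w{\left(y \right)} = 6 \left(39 + 2\right) = 6 \cdot 41 = 246$)
$- 21 w{\left(-26 \right)} = \left(-21\right) 246 = -5166$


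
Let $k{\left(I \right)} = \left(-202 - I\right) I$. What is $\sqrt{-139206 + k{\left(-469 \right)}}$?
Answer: $3 i \sqrt{29381} \approx 514.23 i$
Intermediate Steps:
$k{\left(I \right)} = I \left(-202 - I\right)$
$\sqrt{-139206 + k{\left(-469 \right)}} = \sqrt{-139206 - - 469 \left(202 - 469\right)} = \sqrt{-139206 - \left(-469\right) \left(-267\right)} = \sqrt{-139206 - 125223} = \sqrt{-264429} = 3 i \sqrt{29381}$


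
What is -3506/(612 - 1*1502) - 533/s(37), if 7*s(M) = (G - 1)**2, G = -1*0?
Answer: -1658542/445 ≈ -3727.1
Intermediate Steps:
G = 0
s(M) = 1/7 (s(M) = (0 - 1)**2/7 = (1/7)*(-1)**2 = (1/7)*1 = 1/7)
-3506/(612 - 1*1502) - 533/s(37) = -3506/(612 - 1*1502) - 533/1/7 = -3506/(612 - 1502) - 533*7 = -3506/(-890) - 3731 = -3506*(-1/890) - 3731 = 1753/445 - 3731 = -1658542/445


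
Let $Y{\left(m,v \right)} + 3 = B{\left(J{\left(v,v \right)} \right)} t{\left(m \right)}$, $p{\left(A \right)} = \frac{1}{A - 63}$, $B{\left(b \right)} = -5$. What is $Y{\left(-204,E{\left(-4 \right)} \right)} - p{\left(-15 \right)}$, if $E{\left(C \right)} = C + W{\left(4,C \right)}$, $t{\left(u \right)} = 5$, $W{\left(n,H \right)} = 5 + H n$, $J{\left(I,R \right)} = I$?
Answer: $- \frac{2183}{78} \approx -27.987$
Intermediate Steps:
$E{\left(C \right)} = 5 + 5 C$ ($E{\left(C \right)} = C + \left(5 + C 4\right) = C + \left(5 + 4 C\right) = 5 + 5 C$)
$p{\left(A \right)} = \frac{1}{-63 + A}$
$Y{\left(m,v \right)} = -28$ ($Y{\left(m,v \right)} = -3 - 25 = -28$)
$Y{\left(-204,E{\left(-4 \right)} \right)} - p{\left(-15 \right)} = -28 - \frac{1}{-63 - 15} = -28 - \frac{1}{-78} = -28 - - \frac{1}{78} = -28 + \frac{1}{78} = - \frac{2183}{78}$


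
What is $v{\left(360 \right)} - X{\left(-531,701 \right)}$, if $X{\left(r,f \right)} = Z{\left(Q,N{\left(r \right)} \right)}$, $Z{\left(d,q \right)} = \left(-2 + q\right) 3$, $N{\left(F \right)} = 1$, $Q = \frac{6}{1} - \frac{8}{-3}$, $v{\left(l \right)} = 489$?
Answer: $492$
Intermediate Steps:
$Q = \frac{26}{3}$ ($Q = 6 \cdot 1 - - \frac{8}{3} = 6 + \frac{8}{3} = \frac{26}{3} \approx 8.6667$)
$Z{\left(d,q \right)} = -6 + 3 q$
$X{\left(r,f \right)} = -3$ ($X{\left(r,f \right)} = -6 + 3 \cdot 1 = -6 + 3 = -3$)
$v{\left(360 \right)} - X{\left(-531,701 \right)} = 489 - -3 = 489 + 3 = 492$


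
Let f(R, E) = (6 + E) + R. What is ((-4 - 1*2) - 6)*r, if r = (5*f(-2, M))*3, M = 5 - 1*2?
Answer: -1260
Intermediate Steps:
M = 3 (M = 5 - 2 = 3)
f(R, E) = 6 + E + R
r = 105 (r = (5*(6 + 3 - 2))*3 = (5*7)*3 = 35*3 = 105)
((-4 - 1*2) - 6)*r = ((-4 - 1*2) - 6)*105 = ((-4 - 2) - 6)*105 = (-6 - 6)*105 = -12*105 = -1260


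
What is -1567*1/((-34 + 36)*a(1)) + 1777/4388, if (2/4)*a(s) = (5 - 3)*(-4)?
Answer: 1733215/35104 ≈ 49.374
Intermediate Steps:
a(s) = -16 (a(s) = 2*((5 - 3)*(-4)) = 2*(2*(-4)) = 2*(-8) = -16)
-1567*1/((-34 + 36)*a(1)) + 1777/4388 = -1567*(-1/(16*(-34 + 36))) + 1777/4388 = -1567/((-16*2)) + 1777*(1/4388) = -1567/(-32) + 1777/4388 = -1567*(-1/32) + 1777/4388 = 1567/32 + 1777/4388 = 1733215/35104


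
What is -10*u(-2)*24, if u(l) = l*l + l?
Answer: -480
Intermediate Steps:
u(l) = l + l² (u(l) = l² + l = l + l²)
-10*u(-2)*24 = -10*(-2*(1 - 2))*24 = -10*(-2*(-1))*24 = -10*2*24 = -5*4*24 = -20*24 = -480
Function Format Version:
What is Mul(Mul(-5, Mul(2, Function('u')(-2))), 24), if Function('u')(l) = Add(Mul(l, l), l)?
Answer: -480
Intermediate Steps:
Function('u')(l) = Add(l, Pow(l, 2)) (Function('u')(l) = Add(Pow(l, 2), l) = Add(l, Pow(l, 2)))
Mul(Mul(-5, Mul(2, Function('u')(-2))), 24) = Mul(Mul(-5, Mul(2, Mul(-2, Add(1, -2)))), 24) = Mul(Mul(-5, Mul(2, Mul(-2, -1))), 24) = Mul(Mul(-5, Mul(2, 2)), 24) = Mul(Mul(-5, 4), 24) = Mul(-20, 24) = -480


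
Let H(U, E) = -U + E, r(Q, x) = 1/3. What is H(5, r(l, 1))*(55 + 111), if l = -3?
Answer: -2324/3 ≈ -774.67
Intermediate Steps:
r(Q, x) = ⅓
H(U, E) = E - U
H(5, r(l, 1))*(55 + 111) = (⅓ - 1*5)*(55 + 111) = (⅓ - 5)*166 = -14/3*166 = -2324/3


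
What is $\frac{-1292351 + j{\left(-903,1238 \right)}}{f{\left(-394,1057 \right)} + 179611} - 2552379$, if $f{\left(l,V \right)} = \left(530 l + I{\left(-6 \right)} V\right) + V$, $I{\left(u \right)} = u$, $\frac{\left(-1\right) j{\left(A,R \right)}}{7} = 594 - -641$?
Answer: $- \frac{44020230115}{17247} \approx -2.5523 \cdot 10^{6}$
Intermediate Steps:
$j{\left(A,R \right)} = -8645$ ($j{\left(A,R \right)} = - 7 \left(594 - -641\right) = - 7 \left(594 + 641\right) = \left(-7\right) 1235 = -8645$)
$f{\left(l,V \right)} = - 5 V + 530 l$ ($f{\left(l,V \right)} = \left(530 l - 6 V\right) + V = \left(- 6 V + 530 l\right) + V = - 5 V + 530 l$)
$\frac{-1292351 + j{\left(-903,1238 \right)}}{f{\left(-394,1057 \right)} + 179611} - 2552379 = \frac{-1292351 - 8645}{\left(\left(-5\right) 1057 + 530 \left(-394\right)\right) + 179611} - 2552379 = - \frac{1300996}{\left(-5285 - 208820\right) + 179611} - 2552379 = - \frac{1300996}{-214105 + 179611} - 2552379 = - \frac{1300996}{-34494} - 2552379 = \left(-1300996\right) \left(- \frac{1}{34494}\right) - 2552379 = \frac{650498}{17247} - 2552379 = - \frac{44020230115}{17247}$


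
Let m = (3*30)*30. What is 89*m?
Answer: 240300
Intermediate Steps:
m = 2700 (m = 90*30 = 2700)
89*m = 89*2700 = 240300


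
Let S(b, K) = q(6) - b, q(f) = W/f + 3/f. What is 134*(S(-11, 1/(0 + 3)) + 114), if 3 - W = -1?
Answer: 50719/3 ≈ 16906.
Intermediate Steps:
W = 4 (W = 3 - 1*(-1) = 3 + 1 = 4)
q(f) = 7/f (q(f) = 4/f + 3/f = 7/f)
S(b, K) = 7/6 - b
134*(S(-11, 1/(0 + 3)) + 114) = 134*((7/6 - 1*(-11)) + 114) = 134*((7/6 + 11) + 114) = 134*(73/6 + 114) = 134*(757/6) = 50719/3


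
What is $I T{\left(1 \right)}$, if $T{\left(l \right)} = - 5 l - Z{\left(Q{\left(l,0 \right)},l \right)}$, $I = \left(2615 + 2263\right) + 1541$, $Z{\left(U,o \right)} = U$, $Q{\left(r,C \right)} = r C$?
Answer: $-32095$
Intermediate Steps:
$Q{\left(r,C \right)} = C r$
$I = 6419$ ($I = 4878 + 1541 = 6419$)
$T{\left(l \right)} = - 5 l$ ($T{\left(l \right)} = - 5 l - 0 l = - 5 l - 0 = - 5 l + 0 = - 5 l$)
$I T{\left(1 \right)} = 6419 \left(\left(-5\right) 1\right) = 6419 \left(-5\right) = -32095$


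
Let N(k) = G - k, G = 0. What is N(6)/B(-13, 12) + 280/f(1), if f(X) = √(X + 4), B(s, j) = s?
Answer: 6/13 + 56*√5 ≈ 125.68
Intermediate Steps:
N(k) = -k (N(k) = 0 - k = -k)
f(X) = √(4 + X)
N(6)/B(-13, 12) + 280/f(1) = -1*6/(-13) + 280/(√(4 + 1)) = -6*(-1/13) + 280/(√5) = 6/13 + 280*(√5/5) = 6/13 + 56*√5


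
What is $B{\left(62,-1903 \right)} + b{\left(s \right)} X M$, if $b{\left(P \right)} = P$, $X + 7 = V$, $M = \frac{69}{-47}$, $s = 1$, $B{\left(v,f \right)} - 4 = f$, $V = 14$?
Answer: $- \frac{89736}{47} \approx -1909.3$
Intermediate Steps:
$B{\left(v,f \right)} = 4 + f$
$M = - \frac{69}{47}$ ($M = 69 \left(- \frac{1}{47}\right) = - \frac{69}{47} \approx -1.4681$)
$X = 7$ ($X = -7 + 14 = 7$)
$B{\left(62,-1903 \right)} + b{\left(s \right)} X M = \left(4 - 1903\right) + 1 \cdot 7 \left(- \frac{69}{47}\right) = -1899 + 7 \left(- \frac{69}{47}\right) = -1899 - \frac{483}{47} = - \frac{89736}{47}$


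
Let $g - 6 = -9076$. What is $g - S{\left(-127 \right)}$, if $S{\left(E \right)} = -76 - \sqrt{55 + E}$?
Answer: $-8994 + 6 i \sqrt{2} \approx -8994.0 + 8.4853 i$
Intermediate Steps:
$g = -9070$ ($g = 6 - 9076 = -9070$)
$g - S{\left(-127 \right)} = -9070 - \left(-76 - \sqrt{55 - 127}\right) = -9070 - \left(-76 - \sqrt{-72}\right) = -9070 - \left(-76 - 6 i \sqrt{2}\right) = -9070 + \left(76 + 6 i \sqrt{2}\right) = -8994 + 6 i \sqrt{2}$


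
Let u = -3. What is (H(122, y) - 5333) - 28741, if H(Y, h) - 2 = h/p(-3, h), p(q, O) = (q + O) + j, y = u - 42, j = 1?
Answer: -1601339/47 ≈ -34071.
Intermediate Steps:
y = -45 (y = -3 - 42 = -45)
p(q, O) = 1 + O + q (p(q, O) = (q + O) + 1 = (O + q) + 1 = 1 + O + q)
H(Y, h) = 2 + h/(-2 + h) (H(Y, h) = 2 + h/(1 + h - 3) = 2 + h/(-2 + h))
(H(122, y) - 5333) - 28741 = ((-4 + 3*(-45))/(-2 - 45) - 5333) - 28741 = ((-4 - 135)/(-47) - 5333) - 28741 = (-1/47*(-139) - 5333) - 28741 = (139/47 - 5333) - 28741 = -250512/47 - 28741 = -1601339/47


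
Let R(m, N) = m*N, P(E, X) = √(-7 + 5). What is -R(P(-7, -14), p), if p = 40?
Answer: -40*I*√2 ≈ -56.569*I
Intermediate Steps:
P(E, X) = I*√2 (P(E, X) = √(-2) = I*√2)
R(m, N) = N*m
-R(P(-7, -14), p) = -40*I*√2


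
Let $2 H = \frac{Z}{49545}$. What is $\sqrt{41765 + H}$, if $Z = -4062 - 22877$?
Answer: $\frac{\sqrt{45564520690110}}{33030} \approx 204.36$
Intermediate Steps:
$Z = -26939$
$H = - \frac{26939}{99090}$ ($H = \frac{\left(-26939\right) \frac{1}{49545}}{2} = \frac{1}{2} \left(- \frac{26939}{49545}\right) = - \frac{26939}{99090} \approx -0.27186$)
$\sqrt{41765 + H} = \sqrt{41765 - \frac{26939}{99090}} = \sqrt{\frac{4138466911}{99090}} = \frac{\sqrt{45564520690110}}{33030}$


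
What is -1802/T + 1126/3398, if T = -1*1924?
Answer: 2072405/1634438 ≈ 1.2680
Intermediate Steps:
T = -1924
-1802/T + 1126/3398 = -1802/(-1924) + 1126/3398 = -1802*(-1/1924) + 1126*(1/3398) = 901/962 + 563/1699 = 2072405/1634438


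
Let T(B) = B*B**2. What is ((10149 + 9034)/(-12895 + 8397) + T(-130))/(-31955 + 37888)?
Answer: -9882125183/26686634 ≈ -370.30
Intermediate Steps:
T(B) = B**3
((10149 + 9034)/(-12895 + 8397) + T(-130))/(-31955 + 37888) = ((10149 + 9034)/(-12895 + 8397) + (-130)**3)/(-31955 + 37888) = (19183/(-4498) - 2197000)/5933 = (19183*(-1/4498) - 2197000)*(1/5933) = (-19183/4498 - 2197000)*(1/5933) = -9882125183/4498*1/5933 = -9882125183/26686634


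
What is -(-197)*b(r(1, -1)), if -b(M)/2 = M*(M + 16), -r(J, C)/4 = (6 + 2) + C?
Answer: -132384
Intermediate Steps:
r(J, C) = -32 - 4*C (r(J, C) = -4*((6 + 2) + C) = -4*(8 + C) = -32 - 4*C)
b(M) = -2*M*(16 + M) (b(M) = -2*M*(M + 16) = -2*M*(16 + M))
-(-197)*b(r(1, -1)) = -(-197)*(-2*(-32 - 4*(-1))*(16 + (-32 - 4*(-1)))) = -(-197)*(-2*(-32 + 4)*(16 + (-32 + 4))) = -(-197)*(-2*(-28)*(16 - 28)) = -(-197)*(-2*(-28)*(-12)) = -(-197)*(-672) = -1*132384 = -132384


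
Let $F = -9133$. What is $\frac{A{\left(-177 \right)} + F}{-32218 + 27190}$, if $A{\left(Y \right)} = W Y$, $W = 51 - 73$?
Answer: $\frac{5239}{5028} \approx 1.042$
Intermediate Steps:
$W = -22$
$A{\left(Y \right)} = - 22 Y$
$\frac{A{\left(-177 \right)} + F}{-32218 + 27190} = \frac{\left(-22\right) \left(-177\right) - 9133}{-32218 + 27190} = \frac{3894 - 9133}{-5028} = \left(-5239\right) \left(- \frac{1}{5028}\right) = \frac{5239}{5028}$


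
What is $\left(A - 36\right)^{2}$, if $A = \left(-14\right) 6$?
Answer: $14400$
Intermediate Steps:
$A = -84$
$\left(A - 36\right)^{2} = \left(-84 - 36\right)^{2} = \left(-120\right)^{2} = 14400$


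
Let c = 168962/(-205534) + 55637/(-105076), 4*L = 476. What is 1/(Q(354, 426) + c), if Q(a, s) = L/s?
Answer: -2300047547196/2466142532881 ≈ -0.93265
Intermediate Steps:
L = 119 (L = (¼)*476 = 119)
Q(a, s) = 119/s
c = -14594573135/10798345292 (c = 168962*(-1/205534) + 55637*(-1/105076) = -84481/102767 - 55637/105076 = -14594573135/10798345292 ≈ -1.3516)
1/(Q(354, 426) + c) = 1/(119/426 - 14594573135/10798345292) = 1/(-2466142532881/2300047547196) = -2300047547196/2466142532881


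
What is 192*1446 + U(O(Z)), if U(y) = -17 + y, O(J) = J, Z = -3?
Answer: 277612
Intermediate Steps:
192*1446 + U(O(Z)) = 192*1446 + (-17 - 3) = 277632 - 20 = 277612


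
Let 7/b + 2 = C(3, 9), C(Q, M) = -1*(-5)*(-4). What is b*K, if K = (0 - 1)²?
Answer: -7/22 ≈ -0.31818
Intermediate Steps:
C(Q, M) = -20 (C(Q, M) = 5*(-4) = -20)
K = 1 (K = (-1)² = 1)
b = -7/22 (b = 7/(-2 - 20) = 7/(-22) = 7*(-1/22) = -7/22 ≈ -0.31818)
b*K = -7/22*1 = -7/22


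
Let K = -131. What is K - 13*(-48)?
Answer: 493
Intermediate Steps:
K - 13*(-48) = -131 - 13*(-48) = -131 + 624 = 493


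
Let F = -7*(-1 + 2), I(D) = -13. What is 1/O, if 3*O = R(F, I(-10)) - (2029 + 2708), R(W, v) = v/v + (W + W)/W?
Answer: -1/1578 ≈ -0.00063371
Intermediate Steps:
F = -7 (F = -7*1 = -7)
R(W, v) = 3 (R(W, v) = 1 + (2*W)/W = 1 + 2 = 3)
O = -1578 (O = (3 - (2029 + 2708))/3 = (3 - 1*4737)/3 = (3 - 4737)/3 = (⅓)*(-4734) = -1578)
1/O = 1/(-1578) = -1/1578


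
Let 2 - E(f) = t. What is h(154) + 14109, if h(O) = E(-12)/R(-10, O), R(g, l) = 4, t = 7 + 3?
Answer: 14107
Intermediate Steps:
t = 10
E(f) = -8 (E(f) = 2 - 1*10 = 2 - 10 = -8)
h(O) = -2 (h(O) = -8/4 = -8*¼ = -2)
h(154) + 14109 = -2 + 14109 = 14107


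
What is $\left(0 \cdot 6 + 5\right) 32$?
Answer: $160$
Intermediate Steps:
$\left(0 \cdot 6 + 5\right) 32 = \left(0 + 5\right) 32 = 5 \cdot 32 = 160$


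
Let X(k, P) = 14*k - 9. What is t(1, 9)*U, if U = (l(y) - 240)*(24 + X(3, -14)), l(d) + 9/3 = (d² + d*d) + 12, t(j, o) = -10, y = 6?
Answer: 90630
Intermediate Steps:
X(k, P) = -9 + 14*k
l(d) = 9 + 2*d² (l(d) = -3 + ((d² + d*d) + 12) = -3 + ((d² + d²) + 12) = -3 + (2*d² + 12) = -3 + (12 + 2*d²) = 9 + 2*d²)
U = -9063 (U = ((9 + 2*6²) - 240)*(24 + (-9 + 14*3)) = ((9 + 2*36) - 240)*(24 + (-9 + 42)) = ((9 + 72) - 240)*(24 + 33) = (81 - 240)*57 = -159*57 = -9063)
t(1, 9)*U = -10*(-9063) = 90630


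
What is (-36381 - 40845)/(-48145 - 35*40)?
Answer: 25742/16515 ≈ 1.5587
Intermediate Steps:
(-36381 - 40845)/(-48145 - 35*40) = -77226/(-48145 - 1400) = -77226/(-49545) = -77226*(-1/49545) = 25742/16515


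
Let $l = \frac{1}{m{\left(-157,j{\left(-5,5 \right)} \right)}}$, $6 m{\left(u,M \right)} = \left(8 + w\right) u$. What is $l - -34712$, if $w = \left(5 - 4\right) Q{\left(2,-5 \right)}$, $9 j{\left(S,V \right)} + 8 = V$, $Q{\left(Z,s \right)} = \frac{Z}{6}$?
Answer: $\frac{136244582}{3925} \approx 34712.0$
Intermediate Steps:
$Q{\left(Z,s \right)} = \frac{Z}{6}$ ($Q{\left(Z,s \right)} = Z \frac{1}{6} = \frac{Z}{6}$)
$j{\left(S,V \right)} = - \frac{8}{9} + \frac{V}{9}$
$w = \frac{1}{3}$ ($w = \left(5 - 4\right) \frac{1}{6} \cdot 2 = 1 \cdot \frac{1}{3} = \frac{1}{3} \approx 0.33333$)
$m{\left(u,M \right)} = \frac{25 u}{18}$ ($m{\left(u,M \right)} = \frac{\left(8 + \frac{1}{3}\right) u}{6} = \frac{\frac{25}{3} u}{6} = \frac{25 u}{18}$)
$l = - \frac{18}{3925}$ ($l = \frac{1}{\frac{25}{18} \left(-157\right)} = \frac{1}{- \frac{3925}{18}} = - \frac{18}{3925} \approx -0.004586$)
$l - -34712 = - \frac{18}{3925} - -34712 = - \frac{18}{3925} + 34712 = \frac{136244582}{3925}$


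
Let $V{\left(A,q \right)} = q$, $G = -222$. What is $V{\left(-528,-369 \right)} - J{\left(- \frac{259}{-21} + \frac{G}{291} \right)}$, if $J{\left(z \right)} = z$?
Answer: $- \frac{110746}{291} \approx -380.57$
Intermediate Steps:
$V{\left(-528,-369 \right)} - J{\left(- \frac{259}{-21} + \frac{G}{291} \right)} = -369 - \left(- \frac{259}{-21} - \frac{222}{291}\right) = -369 - \left(\left(-259\right) \left(- \frac{1}{21}\right) - \frac{74}{97}\right) = -369 - \left(\frac{37}{3} - \frac{74}{97}\right) = -369 - \frac{3367}{291} = - \frac{110746}{291}$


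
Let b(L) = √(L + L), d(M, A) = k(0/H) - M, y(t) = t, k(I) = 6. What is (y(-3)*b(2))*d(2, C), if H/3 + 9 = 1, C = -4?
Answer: -24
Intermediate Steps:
H = -24 (H = -27 + 3*1 = -27 + 3 = -24)
d(M, A) = 6 - M
b(L) = √2*√L (b(L) = √(2*L) = √2*√L)
(y(-3)*b(2))*d(2, C) = (-3*√2*√2)*(6 - 1*2) = (-3*2)*(6 - 2) = -6*4 = -24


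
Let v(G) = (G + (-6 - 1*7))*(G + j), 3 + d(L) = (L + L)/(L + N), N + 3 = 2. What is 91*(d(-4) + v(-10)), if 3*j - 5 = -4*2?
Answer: 114478/5 ≈ 22896.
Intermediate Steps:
N = -1 (N = -3 + 2 = -1)
d(L) = -3 + 2*L/(-1 + L) (d(L) = -3 + (L + L)/(L - 1) = -3 + (2*L)/(-1 + L) = -3 + 2*L/(-1 + L))
j = -1 (j = 5/3 + (-4*2)/3 = 5/3 + (⅓)*(-8) = 5/3 - 8/3 = -1)
v(G) = (-1 + G)*(-13 + G) (v(G) = (G + (-6 - 1*7))*(G - 1) = (G + (-6 - 7))*(-1 + G) = (G - 13)*(-1 + G) = (-13 + G)*(-1 + G) = (-1 + G)*(-13 + G))
91*(d(-4) + v(-10)) = 91*((3 - 1*(-4))/(-1 - 4) + (13 + (-10)² - 14*(-10))) = 91*((3 + 4)/(-5) + (13 + 100 + 140)) = 91*(-⅕*7 + 253) = 91*(-7/5 + 253) = 91*(1258/5) = 114478/5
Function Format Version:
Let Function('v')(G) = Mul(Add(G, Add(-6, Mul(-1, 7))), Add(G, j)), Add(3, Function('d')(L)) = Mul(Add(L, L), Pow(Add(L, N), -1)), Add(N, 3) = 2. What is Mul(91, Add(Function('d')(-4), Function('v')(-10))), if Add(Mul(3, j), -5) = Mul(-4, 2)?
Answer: Rational(114478, 5) ≈ 22896.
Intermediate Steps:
N = -1 (N = Add(-3, 2) = -1)
Function('d')(L) = Add(-3, Mul(2, L, Pow(Add(-1, L), -1))) (Function('d')(L) = Add(-3, Mul(Add(L, L), Pow(Add(L, -1), -1))) = Add(-3, Mul(Mul(2, L), Pow(Add(-1, L), -1))) = Add(-3, Mul(2, L, Pow(Add(-1, L), -1))))
j = -1 (j = Add(Rational(5, 3), Mul(Rational(1, 3), Mul(-4, 2))) = Add(Rational(5, 3), Mul(Rational(1, 3), -8)) = Add(Rational(5, 3), Rational(-8, 3)) = -1)
Function('v')(G) = Mul(Add(-1, G), Add(-13, G)) (Function('v')(G) = Mul(Add(G, Add(-6, Mul(-1, 7))), Add(G, -1)) = Mul(Add(G, Add(-6, -7)), Add(-1, G)) = Mul(Add(G, -13), Add(-1, G)) = Mul(Add(-13, G), Add(-1, G)) = Mul(Add(-1, G), Add(-13, G)))
Mul(91, Add(Function('d')(-4), Function('v')(-10))) = Mul(91, Add(Mul(Pow(Add(-1, -4), -1), Add(3, Mul(-1, -4))), Add(13, Pow(-10, 2), Mul(-14, -10)))) = Mul(91, Add(Mul(Pow(-5, -1), Add(3, 4)), Add(13, 100, 140))) = Mul(91, Add(Mul(Rational(-1, 5), 7), 253)) = Mul(91, Add(Rational(-7, 5), 253)) = Mul(91, Rational(1258, 5)) = Rational(114478, 5)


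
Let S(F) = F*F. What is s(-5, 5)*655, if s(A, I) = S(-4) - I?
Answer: 7205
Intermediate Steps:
S(F) = F²
s(A, I) = 16 - I (s(A, I) = (-4)² - I = 16 - I)
s(-5, 5)*655 = (16 - 1*5)*655 = (16 - 5)*655 = 11*655 = 7205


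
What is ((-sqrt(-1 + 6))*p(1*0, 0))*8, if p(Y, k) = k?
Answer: 0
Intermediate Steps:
((-sqrt(-1 + 6))*p(1*0, 0))*8 = (-sqrt(-1 + 6)*0)*8 = (-sqrt(5)*0)*8 = 0*8 = 0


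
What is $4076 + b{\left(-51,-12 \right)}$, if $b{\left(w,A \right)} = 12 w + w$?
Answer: $3413$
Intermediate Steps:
$b{\left(w,A \right)} = 13 w$
$4076 + b{\left(-51,-12 \right)} = 4076 + 13 \left(-51\right) = 4076 - 663 = 3413$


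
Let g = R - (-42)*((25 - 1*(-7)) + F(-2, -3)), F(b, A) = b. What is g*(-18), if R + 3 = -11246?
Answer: 179802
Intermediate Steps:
R = -11249 (R = -3 - 11246 = -11249)
g = -9989 (g = -11249 - (-42)*((25 - 1*(-7)) - 2) = -11249 - (-42)*((25 + 7) - 2) = -11249 - (-42)*(32 - 2) = -11249 - (-42)*30 = -11249 - 1*(-1260) = -11249 + 1260 = -9989)
g*(-18) = -9989*(-18) = 179802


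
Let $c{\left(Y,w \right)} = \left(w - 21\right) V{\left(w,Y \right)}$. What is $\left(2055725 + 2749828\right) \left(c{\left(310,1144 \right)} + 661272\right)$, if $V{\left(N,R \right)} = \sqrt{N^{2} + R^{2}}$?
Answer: $3177777643416 + 10793272038 \sqrt{351209} \approx 9.5742 \cdot 10^{12}$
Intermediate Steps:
$c{\left(Y,w \right)} = \sqrt{Y^{2} + w^{2}} \left(-21 + w\right)$ ($c{\left(Y,w \right)} = \left(w - 21\right) \sqrt{w^{2} + Y^{2}} = \left(-21 + w\right) \sqrt{Y^{2} + w^{2}} = \sqrt{Y^{2} + w^{2}} \left(-21 + w\right)$)
$\left(2055725 + 2749828\right) \left(c{\left(310,1144 \right)} + 661272\right) = \left(2055725 + 2749828\right) \left(\sqrt{310^{2} + 1144^{2}} \left(-21 + 1144\right) + 661272\right) = 4805553 \left(\sqrt{96100 + 1308736} \cdot 1123 + 661272\right) = 4805553 \left(\sqrt{1404836} \cdot 1123 + 661272\right) = 4805553 \left(2 \sqrt{351209} \cdot 1123 + 661272\right) = 4805553 \left(2246 \sqrt{351209} + 661272\right) = 4805553 \left(661272 + 2246 \sqrt{351209}\right) = 3177777643416 + 10793272038 \sqrt{351209}$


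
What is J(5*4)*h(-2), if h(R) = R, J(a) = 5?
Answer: -10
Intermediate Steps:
J(5*4)*h(-2) = 5*(-2) = -10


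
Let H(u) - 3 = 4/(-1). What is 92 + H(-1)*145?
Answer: -53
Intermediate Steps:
H(u) = -1 (H(u) = 3 + 4/(-1) = 3 + 4*(-1) = 3 - 4 = -1)
92 + H(-1)*145 = 92 - 1*145 = 92 - 145 = -53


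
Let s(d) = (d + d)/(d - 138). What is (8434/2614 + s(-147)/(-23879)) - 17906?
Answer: -53080578485211/2964936035 ≈ -17903.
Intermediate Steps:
s(d) = 2*d/(-138 + d) (s(d) = (2*d)/(-138 + d) = 2*d/(-138 + d))
(8434/2614 + s(-147)/(-23879)) - 17906 = (8434/2614 + (2*(-147)/(-138 - 147))/(-23879)) - 17906 = (8434*(1/2614) + (2*(-147)/(-285))*(-1/23879)) - 17906 = (4217/1307 + (2*(-147)*(-1/285))*(-1/23879)) - 17906 = (4217/1307 + (98/95)*(-1/23879)) - 17906 = (4217/1307 - 98/2268505) - 17906 = 9566157499/2964936035 - 17906 = -53080578485211/2964936035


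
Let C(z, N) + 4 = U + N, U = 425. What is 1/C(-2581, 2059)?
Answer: 1/2480 ≈ 0.00040323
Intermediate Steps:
C(z, N) = 421 + N (C(z, N) = -4 + (425 + N) = 421 + N)
1/C(-2581, 2059) = 1/(421 + 2059) = 1/2480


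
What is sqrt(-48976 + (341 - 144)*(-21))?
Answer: I*sqrt(53113) ≈ 230.46*I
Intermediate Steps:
sqrt(-48976 + (341 - 144)*(-21)) = sqrt(-48976 + 197*(-21)) = sqrt(-48976 - 4137) = sqrt(-53113) = I*sqrt(53113)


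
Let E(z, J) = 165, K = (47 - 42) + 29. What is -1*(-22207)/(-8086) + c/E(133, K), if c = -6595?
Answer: -11398265/266838 ≈ -42.716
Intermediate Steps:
K = 34 (K = 5 + 29 = 34)
-1*(-22207)/(-8086) + c/E(133, K) = -1*(-22207)/(-8086) - 6595/165 = 22207*(-1/8086) - 6595*1/165 = -22207/8086 - 1319/33 = -11398265/266838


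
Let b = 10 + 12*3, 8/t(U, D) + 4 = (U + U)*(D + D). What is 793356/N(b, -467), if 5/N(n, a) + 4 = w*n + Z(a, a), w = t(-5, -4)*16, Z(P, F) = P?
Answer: -5931922812/95 ≈ -6.2441e+7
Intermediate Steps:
t(U, D) = 8/(-4 + 4*D*U) (t(U, D) = 8/(-4 + (U + U)*(D + D)) = 8/(-4 + (2*U)*(2*D)) = 8/(-4 + 4*D*U))
b = 46 (b = 10 + 36 = 46)
w = 32/19 (w = (2/(-1 - 4*(-5)))*16 = (2/(-1 + 20))*16 = (2/19)*16 = 32/19 ≈ 1.6842)
N(n, a) = 5/(-4 + a + 32*n/19) (N(n, a) = 5/(-4 + (32*n/19 + a)) = 5/(-4 + (a + 32*n/19)) = 5/(-4 + a + 32*n/19))
793356/N(b, -467) = 793356/((95/(-76 + 19*(-467) + 32*46))) = 793356/((95/(-76 - 8873 + 1472))) = 793356/((95/(-7477))) = 793356/((95*(-1/7477))) = 793356/(-95/7477) = 793356*(-7477/95) = -5931922812/95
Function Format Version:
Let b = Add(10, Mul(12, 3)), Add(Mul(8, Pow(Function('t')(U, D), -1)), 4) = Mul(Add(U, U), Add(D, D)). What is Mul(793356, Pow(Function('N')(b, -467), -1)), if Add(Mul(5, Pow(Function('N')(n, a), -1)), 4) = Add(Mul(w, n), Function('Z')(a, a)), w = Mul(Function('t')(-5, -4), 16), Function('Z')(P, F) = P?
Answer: Rational(-5931922812, 95) ≈ -6.2441e+7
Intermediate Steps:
Function('t')(U, D) = Mul(8, Pow(Add(-4, Mul(4, D, U)), -1)) (Function('t')(U, D) = Mul(8, Pow(Add(-4, Mul(Add(U, U), Add(D, D))), -1)) = Mul(8, Pow(Add(-4, Mul(Mul(2, U), Mul(2, D))), -1)) = Mul(8, Pow(Add(-4, Mul(4, D, U)), -1)))
b = 46 (b = Add(10, 36) = 46)
w = Rational(32, 19) (w = Mul(Mul(2, Pow(Add(-1, Mul(-4, -5)), -1)), 16) = Mul(Mul(2, Pow(Add(-1, 20), -1)), 16) = Mul(Mul(2, Pow(19, -1)), 16) = Mul(Mul(2, Rational(1, 19)), 16) = Mul(Rational(2, 19), 16) = Rational(32, 19) ≈ 1.6842)
Function('N')(n, a) = Mul(5, Pow(Add(-4, a, Mul(Rational(32, 19), n)), -1)) (Function('N')(n, a) = Mul(5, Pow(Add(-4, Add(Mul(Rational(32, 19), n), a)), -1)) = Mul(5, Pow(Add(-4, Add(a, Mul(Rational(32, 19), n))), -1)) = Mul(5, Pow(Add(-4, a, Mul(Rational(32, 19), n)), -1)))
Mul(793356, Pow(Function('N')(b, -467), -1)) = Mul(793356, Pow(Mul(95, Pow(Add(-76, Mul(19, -467), Mul(32, 46)), -1)), -1)) = Mul(793356, Pow(Mul(95, Pow(Add(-76, -8873, 1472), -1)), -1)) = Mul(793356, Pow(Mul(95, Pow(-7477, -1)), -1)) = Mul(793356, Pow(Mul(95, Rational(-1, 7477)), -1)) = Mul(793356, Pow(Rational(-95, 7477), -1)) = Mul(793356, Rational(-7477, 95)) = Rational(-5931922812, 95)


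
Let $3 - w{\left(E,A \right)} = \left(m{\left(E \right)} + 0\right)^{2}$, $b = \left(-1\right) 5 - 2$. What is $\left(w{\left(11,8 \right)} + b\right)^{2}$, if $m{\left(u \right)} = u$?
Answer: $15625$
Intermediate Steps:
$b = -7$ ($b = -5 - 2 = -7$)
$w{\left(E,A \right)} = 3 - E^{2}$ ($w{\left(E,A \right)} = 3 - \left(E + 0\right)^{2} = 3 - E^{2}$)
$\left(w{\left(11,8 \right)} + b\right)^{2} = \left(\left(3 - 11^{2}\right) - 7\right)^{2} = \left(\left(3 - 121\right) - 7\right)^{2} = \left(-118 - 7\right)^{2} = \left(-125\right)^{2} = 15625$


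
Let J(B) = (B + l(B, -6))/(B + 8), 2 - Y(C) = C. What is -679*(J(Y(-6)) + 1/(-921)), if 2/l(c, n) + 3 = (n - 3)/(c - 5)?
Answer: -4783555/14736 ≈ -324.62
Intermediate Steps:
l(c, n) = 2/(-3 + (-3 + n)/(-5 + c)) (l(c, n) = 2/(-3 + (n - 3)/(c - 5)) = 2/(-3 + (-3 + n)/(-5 + c)))
Y(C) = 2 - C
J(B) = (B + 2*(-5 + B)/(6 - 3*B))/(8 + B) (J(B) = (B + 2*(-5 + B)/(12 - 6 - 3*B))/(B + 8) = (B + 2*(-5 + B)/(6 - 3*B))/(8 + B))
-679*(J(Y(-6)) + 1/(-921)) = -679*((10 - 2*(2 - 1*(-6)) + 3*(2 - 1*(-6))*(-2 + (2 - 1*(-6))))/(3*(-2 + (2 - 1*(-6)))*(8 + (2 - 1*(-6)))) + 1/(-921)) = -679*((10 - 2*(2 + 6) + 3*(2 + 6)*(-2 + (2 + 6)))/(3*(-2 + (2 + 6))*(8 + (2 + 6))) - 1/921) = -679*((10 - 2*8 + 3*8*(-2 + 8))/(3*(-2 + 8)*(8 + 8)) - 1/921) = -679*((⅓)*(10 - 16 + 3*8*6)/(6*16) - 1/921) = -679*((⅓)*(⅙)*(1/16)*(10 - 16 + 144) - 1/921) = -679*((⅓)*(⅙)*(1/16)*138 - 1/921) = -679*(23/48 - 1/921) = -679*7045/14736 = -4783555/14736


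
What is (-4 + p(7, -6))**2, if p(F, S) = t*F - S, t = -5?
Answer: 1089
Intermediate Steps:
p(F, S) = -S - 5*F (p(F, S) = -5*F - S = -S - 5*F)
(-4 + p(7, -6))**2 = (-4 + (-1*(-6) - 5*7))**2 = (-4 + (6 - 35))**2 = (-4 - 29)**2 = (-33)**2 = 1089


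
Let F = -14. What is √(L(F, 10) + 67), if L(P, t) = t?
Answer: √77 ≈ 8.7750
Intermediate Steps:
√(L(F, 10) + 67) = √(10 + 67) = √77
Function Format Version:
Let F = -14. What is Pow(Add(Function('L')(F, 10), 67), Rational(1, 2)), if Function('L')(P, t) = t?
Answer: Pow(77, Rational(1, 2)) ≈ 8.7750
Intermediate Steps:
Pow(Add(Function('L')(F, 10), 67), Rational(1, 2)) = Pow(Add(10, 67), Rational(1, 2)) = Pow(77, Rational(1, 2))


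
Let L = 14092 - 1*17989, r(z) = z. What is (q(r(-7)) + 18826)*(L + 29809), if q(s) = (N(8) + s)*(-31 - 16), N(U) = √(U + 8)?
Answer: 491472904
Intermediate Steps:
N(U) = √(8 + U)
q(s) = -188 - 47*s (q(s) = (√(8 + 8) + s)*(-31 - 16) = (√16 + s)*(-47) = (4 + s)*(-47) = -188 - 47*s)
L = -3897 (L = 14092 - 17989 = -3897)
(q(r(-7)) + 18826)*(L + 29809) = ((-188 - 47*(-7)) + 18826)*(-3897 + 29809) = ((-188 + 329) + 18826)*25912 = (141 + 18826)*25912 = 18967*25912 = 491472904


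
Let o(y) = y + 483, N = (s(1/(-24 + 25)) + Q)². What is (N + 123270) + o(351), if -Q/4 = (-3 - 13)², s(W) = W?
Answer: 1170633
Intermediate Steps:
Q = -1024 (Q = -4*(-3 - 13)² = -4*(-16)² = -4*256 = -1024)
N = 1046529 (N = (1/(-24 + 25) - 1024)² = (1/1 - 1024)² = (1 - 1024)² = (-1023)² = 1046529)
o(y) = 483 + y
(N + 123270) + o(351) = (1046529 + 123270) + (483 + 351) = 1169799 + 834 = 1170633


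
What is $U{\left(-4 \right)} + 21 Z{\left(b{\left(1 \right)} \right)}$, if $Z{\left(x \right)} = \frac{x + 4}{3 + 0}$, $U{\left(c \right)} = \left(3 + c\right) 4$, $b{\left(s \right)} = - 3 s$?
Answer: $3$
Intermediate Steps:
$U{\left(c \right)} = 12 + 4 c$
$Z{\left(x \right)} = \frac{4}{3} + \frac{x}{3}$ ($Z{\left(x \right)} = \frac{4 + x}{3} = \left(4 + x\right) \frac{1}{3} = \frac{4}{3} + \frac{x}{3}$)
$U{\left(-4 \right)} + 21 Z{\left(b{\left(1 \right)} \right)} = \left(12 + 4 \left(-4\right)\right) + 21 \left(\frac{4}{3} + \frac{\left(-3\right) 1}{3}\right) = \left(12 - 16\right) + 21 \left(\frac{4}{3} + \frac{1}{3} \left(-3\right)\right) = -4 + 21 \left(\frac{4}{3} - 1\right) = -4 + 21 \cdot \frac{1}{3} = -4 + 7 = 3$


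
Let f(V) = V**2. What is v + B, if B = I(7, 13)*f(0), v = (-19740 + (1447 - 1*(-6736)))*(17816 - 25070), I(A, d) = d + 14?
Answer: 83834478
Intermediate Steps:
I(A, d) = 14 + d
v = 83834478 (v = (-19740 + (1447 + 6736))*(-7254) = (-19740 + 8183)*(-7254) = -11557*(-7254) = 83834478)
B = 0 (B = (14 + 13)*0**2 = 27*0 = 0)
v + B = 83834478 + 0 = 83834478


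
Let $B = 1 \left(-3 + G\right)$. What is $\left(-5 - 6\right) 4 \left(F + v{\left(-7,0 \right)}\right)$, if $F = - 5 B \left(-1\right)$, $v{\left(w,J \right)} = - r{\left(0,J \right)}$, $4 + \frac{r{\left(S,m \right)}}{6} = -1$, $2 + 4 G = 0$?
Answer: $-550$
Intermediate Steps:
$G = - \frac{1}{2}$ ($G = - \frac{1}{2} + \frac{1}{4} \cdot 0 = - \frac{1}{2} + 0 = - \frac{1}{2} \approx -0.5$)
$r{\left(S,m \right)} = -30$ ($r{\left(S,m \right)} = -24 + 6 \left(-1\right) = -24 - 6 = -30$)
$B = - \frac{7}{2}$ ($B = 1 \left(-3 - \frac{1}{2}\right) = 1 \left(- \frac{7}{2}\right) = - \frac{7}{2} \approx -3.5$)
$v{\left(w,J \right)} = 30$ ($v{\left(w,J \right)} = \left(-1\right) \left(-30\right) = 30$)
$F = - \frac{35}{2}$ ($F = \left(-5\right) \left(- \frac{7}{2}\right) \left(-1\right) = \frac{35}{2} \left(-1\right) = - \frac{35}{2} \approx -17.5$)
$\left(-5 - 6\right) 4 \left(F + v{\left(-7,0 \right)}\right) = \left(-5 - 6\right) 4 \left(- \frac{35}{2} + 30\right) = \left(-11\right) 4 \cdot \frac{25}{2} = \left(-44\right) \frac{25}{2} = -550$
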